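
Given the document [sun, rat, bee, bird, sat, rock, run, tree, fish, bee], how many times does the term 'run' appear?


Document has 10 words
Scanning for 'run':
Found at positions: [6]
Count = 1

1


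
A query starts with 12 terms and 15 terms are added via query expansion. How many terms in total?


Original terms: 12
Expansion terms: 15
Total = 12 + 15 = 27

27


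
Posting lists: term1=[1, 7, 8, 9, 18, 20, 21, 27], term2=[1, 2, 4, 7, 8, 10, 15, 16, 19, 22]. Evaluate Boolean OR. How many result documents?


Boolean OR: find union of posting lists
term1 docs: [1, 7, 8, 9, 18, 20, 21, 27]
term2 docs: [1, 2, 4, 7, 8, 10, 15, 16, 19, 22]
Union: [1, 2, 4, 7, 8, 9, 10, 15, 16, 18, 19, 20, 21, 22, 27]
|union| = 15

15


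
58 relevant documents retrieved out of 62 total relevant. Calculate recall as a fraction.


Recall = retrieved_relevant / total_relevant
= 58 / 62
= 58 / (58 + 4)
= 29/31

29/31


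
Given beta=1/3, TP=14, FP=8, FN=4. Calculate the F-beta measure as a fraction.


P = TP/(TP+FP) = 14/22 = 7/11
R = TP/(TP+FN) = 14/18 = 7/9
beta^2 = 1/3^2 = 1/9
(1 + beta^2) = 10/9
Numerator = (1+beta^2)*P*R = 490/891
Denominator = beta^2*P + R = 7/99 + 7/9 = 28/33
F_beta = 35/54

35/54


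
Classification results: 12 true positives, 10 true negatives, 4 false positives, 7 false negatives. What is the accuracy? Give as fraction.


Accuracy = (TP + TN) / (TP + TN + FP + FN)
TP + TN = 12 + 10 = 22
Total = 12 + 10 + 4 + 7 = 33
Accuracy = 22 / 33 = 2/3

2/3


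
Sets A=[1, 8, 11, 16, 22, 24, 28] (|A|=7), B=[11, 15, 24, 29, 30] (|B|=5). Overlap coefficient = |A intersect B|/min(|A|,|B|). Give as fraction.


A intersect B = [11, 24]
|A intersect B| = 2
min(|A|, |B|) = min(7, 5) = 5
Overlap = 2 / 5 = 2/5

2/5


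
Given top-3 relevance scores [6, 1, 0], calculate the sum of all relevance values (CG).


Cumulative Gain = sum of relevance scores
Position 1: rel=6, running sum=6
Position 2: rel=1, running sum=7
Position 3: rel=0, running sum=7
CG = 7

7


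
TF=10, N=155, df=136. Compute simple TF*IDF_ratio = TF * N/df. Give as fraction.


TF * (N/df)
= 10 * (155/136)
= 10 * 155/136
= 775/68

775/68


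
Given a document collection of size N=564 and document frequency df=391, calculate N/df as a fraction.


IDF ratio = N / df
= 564 / 391
= 564/391

564/391


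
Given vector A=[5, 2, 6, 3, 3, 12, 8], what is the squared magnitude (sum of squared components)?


|A|^2 = sum of squared components
A[0]^2 = 5^2 = 25
A[1]^2 = 2^2 = 4
A[2]^2 = 6^2 = 36
A[3]^2 = 3^2 = 9
A[4]^2 = 3^2 = 9
A[5]^2 = 12^2 = 144
A[6]^2 = 8^2 = 64
Sum = 25 + 4 + 36 + 9 + 9 + 144 + 64 = 291

291


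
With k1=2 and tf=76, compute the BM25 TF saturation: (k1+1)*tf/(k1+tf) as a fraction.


BM25 TF component = (k1+1)*tf / (k1+tf)
k1 = 2, tf = 76
Numerator = (2+1)*76 = 228
Denominator = 2 + 76 = 78
= 228/78 = 38/13

38/13


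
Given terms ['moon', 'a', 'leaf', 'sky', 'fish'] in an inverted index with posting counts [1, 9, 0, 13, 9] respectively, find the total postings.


Summing posting list sizes:
'moon': 1 postings
'a': 9 postings
'leaf': 0 postings
'sky': 13 postings
'fish': 9 postings
Total = 1 + 9 + 0 + 13 + 9 = 32

32


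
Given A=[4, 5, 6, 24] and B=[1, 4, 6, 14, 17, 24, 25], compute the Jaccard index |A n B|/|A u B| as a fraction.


A intersect B = [4, 6, 24]
|A intersect B| = 3
A union B = [1, 4, 5, 6, 14, 17, 24, 25]
|A union B| = 8
Jaccard = 3/8 = 3/8

3/8


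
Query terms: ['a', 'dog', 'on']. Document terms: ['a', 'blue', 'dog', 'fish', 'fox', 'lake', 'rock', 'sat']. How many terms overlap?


Query terms: ['a', 'dog', 'on']
Document terms: ['a', 'blue', 'dog', 'fish', 'fox', 'lake', 'rock', 'sat']
Common terms: ['a', 'dog']
Overlap count = 2

2


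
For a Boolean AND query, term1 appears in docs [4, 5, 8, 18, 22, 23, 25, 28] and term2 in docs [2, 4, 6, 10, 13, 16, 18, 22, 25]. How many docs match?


Boolean AND: find intersection of posting lists
term1 docs: [4, 5, 8, 18, 22, 23, 25, 28]
term2 docs: [2, 4, 6, 10, 13, 16, 18, 22, 25]
Intersection: [4, 18, 22, 25]
|intersection| = 4

4


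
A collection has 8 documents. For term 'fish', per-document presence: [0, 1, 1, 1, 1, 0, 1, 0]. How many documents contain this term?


Checking each document for 'fish':
Doc 1: absent
Doc 2: present
Doc 3: present
Doc 4: present
Doc 5: present
Doc 6: absent
Doc 7: present
Doc 8: absent
df = sum of presences = 0 + 1 + 1 + 1 + 1 + 0 + 1 + 0 = 5

5


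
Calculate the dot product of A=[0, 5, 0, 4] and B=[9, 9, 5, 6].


Dot product = sum of element-wise products
A[0]*B[0] = 0*9 = 0
A[1]*B[1] = 5*9 = 45
A[2]*B[2] = 0*5 = 0
A[3]*B[3] = 4*6 = 24
Sum = 0 + 45 + 0 + 24 = 69

69


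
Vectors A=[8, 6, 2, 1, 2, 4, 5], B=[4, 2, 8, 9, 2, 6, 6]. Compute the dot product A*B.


Dot product = sum of element-wise products
A[0]*B[0] = 8*4 = 32
A[1]*B[1] = 6*2 = 12
A[2]*B[2] = 2*8 = 16
A[3]*B[3] = 1*9 = 9
A[4]*B[4] = 2*2 = 4
A[5]*B[5] = 4*6 = 24
A[6]*B[6] = 5*6 = 30
Sum = 32 + 12 + 16 + 9 + 4 + 24 + 30 = 127

127


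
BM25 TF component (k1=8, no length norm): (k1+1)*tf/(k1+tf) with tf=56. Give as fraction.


BM25 TF component = (k1+1)*tf / (k1+tf)
k1 = 8, tf = 56
Numerator = (8+1)*56 = 504
Denominator = 8 + 56 = 64
= 504/64 = 63/8

63/8


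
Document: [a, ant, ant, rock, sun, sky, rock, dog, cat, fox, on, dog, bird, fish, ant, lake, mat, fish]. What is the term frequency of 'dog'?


Document has 18 words
Scanning for 'dog':
Found at positions: [7, 11]
Count = 2

2


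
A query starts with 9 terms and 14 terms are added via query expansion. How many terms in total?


Original terms: 9
Expansion terms: 14
Total = 9 + 14 = 23

23


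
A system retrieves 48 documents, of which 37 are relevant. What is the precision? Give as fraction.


Precision = relevant_retrieved / total_retrieved
= 37 / 48
= 37 / (37 + 11)
= 37/48

37/48


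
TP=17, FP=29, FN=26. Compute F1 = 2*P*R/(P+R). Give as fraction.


F1 = 2 * P * R / (P + R)
P = TP/(TP+FP) = 17/46 = 17/46
R = TP/(TP+FN) = 17/43 = 17/43
2 * P * R = 2 * 17/46 * 17/43 = 289/989
P + R = 17/46 + 17/43 = 1513/1978
F1 = 289/989 / 1513/1978 = 34/89

34/89


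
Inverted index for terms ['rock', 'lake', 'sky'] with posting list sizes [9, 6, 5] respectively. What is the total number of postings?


Summing posting list sizes:
'rock': 9 postings
'lake': 6 postings
'sky': 5 postings
Total = 9 + 6 + 5 = 20

20


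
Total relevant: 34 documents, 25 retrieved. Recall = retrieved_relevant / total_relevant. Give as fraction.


Recall = retrieved_relevant / total_relevant
= 25 / 34
= 25 / (25 + 9)
= 25/34

25/34


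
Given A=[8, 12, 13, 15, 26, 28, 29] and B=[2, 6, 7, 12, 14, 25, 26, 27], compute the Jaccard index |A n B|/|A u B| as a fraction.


A intersect B = [12, 26]
|A intersect B| = 2
A union B = [2, 6, 7, 8, 12, 13, 14, 15, 25, 26, 27, 28, 29]
|A union B| = 13
Jaccard = 2/13 = 2/13

2/13


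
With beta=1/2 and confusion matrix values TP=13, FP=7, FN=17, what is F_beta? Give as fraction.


P = TP/(TP+FP) = 13/20 = 13/20
R = TP/(TP+FN) = 13/30 = 13/30
beta^2 = 1/2^2 = 1/4
(1 + beta^2) = 5/4
Numerator = (1+beta^2)*P*R = 169/480
Denominator = beta^2*P + R = 13/80 + 13/30 = 143/240
F_beta = 13/22

13/22


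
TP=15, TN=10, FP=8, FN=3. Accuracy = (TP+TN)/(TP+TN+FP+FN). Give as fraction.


Accuracy = (TP + TN) / (TP + TN + FP + FN)
TP + TN = 15 + 10 = 25
Total = 15 + 10 + 8 + 3 = 36
Accuracy = 25 / 36 = 25/36

25/36


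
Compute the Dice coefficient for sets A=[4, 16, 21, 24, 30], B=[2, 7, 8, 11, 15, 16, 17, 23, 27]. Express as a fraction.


A intersect B = [16]
|A intersect B| = 1
|A| = 5, |B| = 9
Dice = 2*1 / (5+9)
= 2 / 14 = 1/7

1/7


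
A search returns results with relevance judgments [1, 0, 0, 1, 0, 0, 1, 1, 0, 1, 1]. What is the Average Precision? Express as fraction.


Computing P@k for each relevant position:
Position 1: relevant, P@1 = 1/1 = 1
Position 2: not relevant
Position 3: not relevant
Position 4: relevant, P@4 = 2/4 = 1/2
Position 5: not relevant
Position 6: not relevant
Position 7: relevant, P@7 = 3/7 = 3/7
Position 8: relevant, P@8 = 4/8 = 1/2
Position 9: not relevant
Position 10: relevant, P@10 = 5/10 = 1/2
Position 11: relevant, P@11 = 6/11 = 6/11
Sum of P@k = 1 + 1/2 + 3/7 + 1/2 + 1/2 + 6/11 = 535/154
AP = 535/154 / 6 = 535/924

535/924


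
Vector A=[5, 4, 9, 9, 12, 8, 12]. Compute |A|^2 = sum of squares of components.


|A|^2 = sum of squared components
A[0]^2 = 5^2 = 25
A[1]^2 = 4^2 = 16
A[2]^2 = 9^2 = 81
A[3]^2 = 9^2 = 81
A[4]^2 = 12^2 = 144
A[5]^2 = 8^2 = 64
A[6]^2 = 12^2 = 144
Sum = 25 + 16 + 81 + 81 + 144 + 64 + 144 = 555

555


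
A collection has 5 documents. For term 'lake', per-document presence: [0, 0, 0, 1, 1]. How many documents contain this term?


Checking each document for 'lake':
Doc 1: absent
Doc 2: absent
Doc 3: absent
Doc 4: present
Doc 5: present
df = sum of presences = 0 + 0 + 0 + 1 + 1 = 2

2


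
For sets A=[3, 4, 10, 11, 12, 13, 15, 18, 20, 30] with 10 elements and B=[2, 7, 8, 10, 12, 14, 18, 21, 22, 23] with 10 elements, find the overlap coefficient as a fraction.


A intersect B = [10, 12, 18]
|A intersect B| = 3
min(|A|, |B|) = min(10, 10) = 10
Overlap = 3 / 10 = 3/10

3/10


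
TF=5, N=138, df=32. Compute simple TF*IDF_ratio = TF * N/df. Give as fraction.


TF * (N/df)
= 5 * (138/32)
= 5 * 69/16
= 345/16

345/16


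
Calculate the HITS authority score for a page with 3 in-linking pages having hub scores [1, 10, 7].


Authority = sum of hub scores of in-linkers
In-link 1: hub score = 1
In-link 2: hub score = 10
In-link 3: hub score = 7
Authority = 1 + 10 + 7 = 18

18


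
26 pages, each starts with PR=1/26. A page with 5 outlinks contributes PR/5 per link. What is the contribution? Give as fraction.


Initial PR = 1/26 = 1/26
Outlinks = 5
Contribution per link = PR / outlinks
= 1/26 / 5
= 1/130

1/130


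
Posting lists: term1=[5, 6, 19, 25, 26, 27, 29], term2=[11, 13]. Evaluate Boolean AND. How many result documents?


Boolean AND: find intersection of posting lists
term1 docs: [5, 6, 19, 25, 26, 27, 29]
term2 docs: [11, 13]
Intersection: []
|intersection| = 0

0


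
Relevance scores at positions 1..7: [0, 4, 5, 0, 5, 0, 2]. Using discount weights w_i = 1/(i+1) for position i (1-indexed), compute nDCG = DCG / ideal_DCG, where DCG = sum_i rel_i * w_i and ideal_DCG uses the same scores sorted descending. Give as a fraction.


Position discount weights w_i = 1/(i+1) for i=1..7:
Weights = [1/2, 1/3, 1/4, 1/5, 1/6, 1/7, 1/8]
Actual relevance: [0, 4, 5, 0, 5, 0, 2]
DCG = 0/2 + 4/3 + 5/4 + 0/5 + 5/6 + 0/7 + 2/8 = 11/3
Ideal relevance (sorted desc): [5, 5, 4, 2, 0, 0, 0]
Ideal DCG = 5/2 + 5/3 + 4/4 + 2/5 + 0/6 + 0/7 + 0/8 = 167/30
nDCG = DCG / ideal_DCG = 11/3 / 167/30 = 110/167

110/167


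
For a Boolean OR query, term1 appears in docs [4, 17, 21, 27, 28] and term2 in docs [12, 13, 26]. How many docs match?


Boolean OR: find union of posting lists
term1 docs: [4, 17, 21, 27, 28]
term2 docs: [12, 13, 26]
Union: [4, 12, 13, 17, 21, 26, 27, 28]
|union| = 8

8


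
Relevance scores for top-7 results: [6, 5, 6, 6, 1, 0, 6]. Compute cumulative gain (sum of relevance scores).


Cumulative Gain = sum of relevance scores
Position 1: rel=6, running sum=6
Position 2: rel=5, running sum=11
Position 3: rel=6, running sum=17
Position 4: rel=6, running sum=23
Position 5: rel=1, running sum=24
Position 6: rel=0, running sum=24
Position 7: rel=6, running sum=30
CG = 30

30


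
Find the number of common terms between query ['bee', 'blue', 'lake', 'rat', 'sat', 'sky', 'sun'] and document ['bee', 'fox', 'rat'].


Query terms: ['bee', 'blue', 'lake', 'rat', 'sat', 'sky', 'sun']
Document terms: ['bee', 'fox', 'rat']
Common terms: ['bee', 'rat']
Overlap count = 2

2


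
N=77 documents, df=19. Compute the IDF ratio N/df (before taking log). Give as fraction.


IDF ratio = N / df
= 77 / 19
= 77/19

77/19


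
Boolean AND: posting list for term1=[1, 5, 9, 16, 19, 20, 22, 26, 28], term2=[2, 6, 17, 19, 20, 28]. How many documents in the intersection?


Boolean AND: find intersection of posting lists
term1 docs: [1, 5, 9, 16, 19, 20, 22, 26, 28]
term2 docs: [2, 6, 17, 19, 20, 28]
Intersection: [19, 20, 28]
|intersection| = 3

3


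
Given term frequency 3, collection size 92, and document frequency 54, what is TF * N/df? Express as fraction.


TF * (N/df)
= 3 * (92/54)
= 3 * 46/27
= 46/9

46/9


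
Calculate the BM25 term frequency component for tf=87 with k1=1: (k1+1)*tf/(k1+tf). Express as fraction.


BM25 TF component = (k1+1)*tf / (k1+tf)
k1 = 1, tf = 87
Numerator = (1+1)*87 = 174
Denominator = 1 + 87 = 88
= 174/88 = 87/44

87/44


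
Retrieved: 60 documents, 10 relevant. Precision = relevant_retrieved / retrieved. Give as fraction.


Precision = relevant_retrieved / total_retrieved
= 10 / 60
= 10 / (10 + 50)
= 1/6

1/6


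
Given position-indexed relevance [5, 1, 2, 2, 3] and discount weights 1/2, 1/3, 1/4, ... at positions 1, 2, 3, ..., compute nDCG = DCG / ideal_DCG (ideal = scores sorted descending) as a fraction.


Position discount weights w_i = 1/(i+1) for i=1..5:
Weights = [1/2, 1/3, 1/4, 1/5, 1/6]
Actual relevance: [5, 1, 2, 2, 3]
DCG = 5/2 + 1/3 + 2/4 + 2/5 + 3/6 = 127/30
Ideal relevance (sorted desc): [5, 3, 2, 2, 1]
Ideal DCG = 5/2 + 3/3 + 2/4 + 2/5 + 1/6 = 137/30
nDCG = DCG / ideal_DCG = 127/30 / 137/30 = 127/137

127/137


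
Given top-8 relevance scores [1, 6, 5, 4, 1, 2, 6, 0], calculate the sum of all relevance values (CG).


Cumulative Gain = sum of relevance scores
Position 1: rel=1, running sum=1
Position 2: rel=6, running sum=7
Position 3: rel=5, running sum=12
Position 4: rel=4, running sum=16
Position 5: rel=1, running sum=17
Position 6: rel=2, running sum=19
Position 7: rel=6, running sum=25
Position 8: rel=0, running sum=25
CG = 25

25


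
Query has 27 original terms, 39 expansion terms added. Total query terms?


Original terms: 27
Expansion terms: 39
Total = 27 + 39 = 66

66


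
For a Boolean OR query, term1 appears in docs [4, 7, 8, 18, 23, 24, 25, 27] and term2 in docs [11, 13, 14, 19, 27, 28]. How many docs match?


Boolean OR: find union of posting lists
term1 docs: [4, 7, 8, 18, 23, 24, 25, 27]
term2 docs: [11, 13, 14, 19, 27, 28]
Union: [4, 7, 8, 11, 13, 14, 18, 19, 23, 24, 25, 27, 28]
|union| = 13

13


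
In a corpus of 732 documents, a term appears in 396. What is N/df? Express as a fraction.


IDF ratio = N / df
= 732 / 396
= 61/33

61/33


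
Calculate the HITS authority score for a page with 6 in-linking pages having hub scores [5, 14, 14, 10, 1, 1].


Authority = sum of hub scores of in-linkers
In-link 1: hub score = 5
In-link 2: hub score = 14
In-link 3: hub score = 14
In-link 4: hub score = 10
In-link 5: hub score = 1
In-link 6: hub score = 1
Authority = 5 + 14 + 14 + 10 + 1 + 1 = 45

45


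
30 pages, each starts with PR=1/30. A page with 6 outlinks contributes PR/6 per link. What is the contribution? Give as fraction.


Initial PR = 1/30 = 1/30
Outlinks = 6
Contribution per link = PR / outlinks
= 1/30 / 6
= 1/180

1/180


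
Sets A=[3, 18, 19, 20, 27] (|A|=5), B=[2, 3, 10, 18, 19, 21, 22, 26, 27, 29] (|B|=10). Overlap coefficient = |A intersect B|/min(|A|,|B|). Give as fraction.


A intersect B = [3, 18, 19, 27]
|A intersect B| = 4
min(|A|, |B|) = min(5, 10) = 5
Overlap = 4 / 5 = 4/5

4/5


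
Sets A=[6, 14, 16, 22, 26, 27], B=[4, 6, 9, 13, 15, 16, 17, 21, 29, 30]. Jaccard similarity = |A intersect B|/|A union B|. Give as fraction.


A intersect B = [6, 16]
|A intersect B| = 2
A union B = [4, 6, 9, 13, 14, 15, 16, 17, 21, 22, 26, 27, 29, 30]
|A union B| = 14
Jaccard = 2/14 = 1/7

1/7


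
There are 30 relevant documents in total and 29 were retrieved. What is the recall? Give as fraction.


Recall = retrieved_relevant / total_relevant
= 29 / 30
= 29 / (29 + 1)
= 29/30

29/30


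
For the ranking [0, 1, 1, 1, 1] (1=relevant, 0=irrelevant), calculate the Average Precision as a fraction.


Computing P@k for each relevant position:
Position 1: not relevant
Position 2: relevant, P@2 = 1/2 = 1/2
Position 3: relevant, P@3 = 2/3 = 2/3
Position 4: relevant, P@4 = 3/4 = 3/4
Position 5: relevant, P@5 = 4/5 = 4/5
Sum of P@k = 1/2 + 2/3 + 3/4 + 4/5 = 163/60
AP = 163/60 / 4 = 163/240

163/240


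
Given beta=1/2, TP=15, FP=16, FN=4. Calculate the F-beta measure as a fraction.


P = TP/(TP+FP) = 15/31 = 15/31
R = TP/(TP+FN) = 15/19 = 15/19
beta^2 = 1/2^2 = 1/4
(1 + beta^2) = 5/4
Numerator = (1+beta^2)*P*R = 1125/2356
Denominator = beta^2*P + R = 15/124 + 15/19 = 2145/2356
F_beta = 75/143

75/143


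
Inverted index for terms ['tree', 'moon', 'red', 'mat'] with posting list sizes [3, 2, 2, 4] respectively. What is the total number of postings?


Summing posting list sizes:
'tree': 3 postings
'moon': 2 postings
'red': 2 postings
'mat': 4 postings
Total = 3 + 2 + 2 + 4 = 11

11


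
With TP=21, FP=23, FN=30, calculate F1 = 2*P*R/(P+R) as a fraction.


F1 = 2 * P * R / (P + R)
P = TP/(TP+FP) = 21/44 = 21/44
R = TP/(TP+FN) = 21/51 = 7/17
2 * P * R = 2 * 21/44 * 7/17 = 147/374
P + R = 21/44 + 7/17 = 665/748
F1 = 147/374 / 665/748 = 42/95

42/95


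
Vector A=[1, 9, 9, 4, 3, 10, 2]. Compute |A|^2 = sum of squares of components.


|A|^2 = sum of squared components
A[0]^2 = 1^2 = 1
A[1]^2 = 9^2 = 81
A[2]^2 = 9^2 = 81
A[3]^2 = 4^2 = 16
A[4]^2 = 3^2 = 9
A[5]^2 = 10^2 = 100
A[6]^2 = 2^2 = 4
Sum = 1 + 81 + 81 + 16 + 9 + 100 + 4 = 292

292


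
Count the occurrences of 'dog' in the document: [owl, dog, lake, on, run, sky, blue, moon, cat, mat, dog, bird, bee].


Document has 13 words
Scanning for 'dog':
Found at positions: [1, 10]
Count = 2

2


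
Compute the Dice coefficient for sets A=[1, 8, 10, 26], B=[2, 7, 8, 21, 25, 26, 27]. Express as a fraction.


A intersect B = [8, 26]
|A intersect B| = 2
|A| = 4, |B| = 7
Dice = 2*2 / (4+7)
= 4 / 11 = 4/11

4/11


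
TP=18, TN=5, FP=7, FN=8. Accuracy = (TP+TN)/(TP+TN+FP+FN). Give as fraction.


Accuracy = (TP + TN) / (TP + TN + FP + FN)
TP + TN = 18 + 5 = 23
Total = 18 + 5 + 7 + 8 = 38
Accuracy = 23 / 38 = 23/38

23/38


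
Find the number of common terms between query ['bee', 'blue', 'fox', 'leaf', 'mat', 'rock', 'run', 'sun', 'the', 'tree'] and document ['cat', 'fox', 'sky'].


Query terms: ['bee', 'blue', 'fox', 'leaf', 'mat', 'rock', 'run', 'sun', 'the', 'tree']
Document terms: ['cat', 'fox', 'sky']
Common terms: ['fox']
Overlap count = 1

1


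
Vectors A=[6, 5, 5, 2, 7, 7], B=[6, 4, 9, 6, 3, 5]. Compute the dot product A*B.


Dot product = sum of element-wise products
A[0]*B[0] = 6*6 = 36
A[1]*B[1] = 5*4 = 20
A[2]*B[2] = 5*9 = 45
A[3]*B[3] = 2*6 = 12
A[4]*B[4] = 7*3 = 21
A[5]*B[5] = 7*5 = 35
Sum = 36 + 20 + 45 + 12 + 21 + 35 = 169

169


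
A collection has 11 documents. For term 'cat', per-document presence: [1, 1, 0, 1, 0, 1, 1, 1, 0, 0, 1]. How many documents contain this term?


Checking each document for 'cat':
Doc 1: present
Doc 2: present
Doc 3: absent
Doc 4: present
Doc 5: absent
Doc 6: present
Doc 7: present
Doc 8: present
Doc 9: absent
Doc 10: absent
Doc 11: present
df = sum of presences = 1 + 1 + 0 + 1 + 0 + 1 + 1 + 1 + 0 + 0 + 1 = 7

7


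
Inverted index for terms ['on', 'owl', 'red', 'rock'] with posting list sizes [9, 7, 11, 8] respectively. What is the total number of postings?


Summing posting list sizes:
'on': 9 postings
'owl': 7 postings
'red': 11 postings
'rock': 8 postings
Total = 9 + 7 + 11 + 8 = 35

35


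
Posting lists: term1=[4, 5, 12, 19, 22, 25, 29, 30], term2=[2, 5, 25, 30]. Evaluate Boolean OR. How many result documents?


Boolean OR: find union of posting lists
term1 docs: [4, 5, 12, 19, 22, 25, 29, 30]
term2 docs: [2, 5, 25, 30]
Union: [2, 4, 5, 12, 19, 22, 25, 29, 30]
|union| = 9

9


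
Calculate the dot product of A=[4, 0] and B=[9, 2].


Dot product = sum of element-wise products
A[0]*B[0] = 4*9 = 36
A[1]*B[1] = 0*2 = 0
Sum = 36 + 0 = 36

36


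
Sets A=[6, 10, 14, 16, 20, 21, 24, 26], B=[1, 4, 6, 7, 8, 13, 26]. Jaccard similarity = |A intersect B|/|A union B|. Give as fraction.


A intersect B = [6, 26]
|A intersect B| = 2
A union B = [1, 4, 6, 7, 8, 10, 13, 14, 16, 20, 21, 24, 26]
|A union B| = 13
Jaccard = 2/13 = 2/13

2/13


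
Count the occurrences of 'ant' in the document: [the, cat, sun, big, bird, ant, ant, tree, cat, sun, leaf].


Document has 11 words
Scanning for 'ant':
Found at positions: [5, 6]
Count = 2

2


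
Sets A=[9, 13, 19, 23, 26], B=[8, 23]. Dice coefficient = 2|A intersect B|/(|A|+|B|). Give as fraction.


A intersect B = [23]
|A intersect B| = 1
|A| = 5, |B| = 2
Dice = 2*1 / (5+2)
= 2 / 7 = 2/7

2/7


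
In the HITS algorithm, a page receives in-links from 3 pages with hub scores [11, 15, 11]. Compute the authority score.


Authority = sum of hub scores of in-linkers
In-link 1: hub score = 11
In-link 2: hub score = 15
In-link 3: hub score = 11
Authority = 11 + 15 + 11 = 37

37


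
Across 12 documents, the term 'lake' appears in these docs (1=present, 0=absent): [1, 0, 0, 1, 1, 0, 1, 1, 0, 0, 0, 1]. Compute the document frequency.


Checking each document for 'lake':
Doc 1: present
Doc 2: absent
Doc 3: absent
Doc 4: present
Doc 5: present
Doc 6: absent
Doc 7: present
Doc 8: present
Doc 9: absent
Doc 10: absent
Doc 11: absent
Doc 12: present
df = sum of presences = 1 + 0 + 0 + 1 + 1 + 0 + 1 + 1 + 0 + 0 + 0 + 1 = 6

6


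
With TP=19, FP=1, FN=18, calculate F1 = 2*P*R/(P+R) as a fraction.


F1 = 2 * P * R / (P + R)
P = TP/(TP+FP) = 19/20 = 19/20
R = TP/(TP+FN) = 19/37 = 19/37
2 * P * R = 2 * 19/20 * 19/37 = 361/370
P + R = 19/20 + 19/37 = 1083/740
F1 = 361/370 / 1083/740 = 2/3

2/3


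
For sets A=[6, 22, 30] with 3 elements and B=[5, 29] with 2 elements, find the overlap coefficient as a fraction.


A intersect B = []
|A intersect B| = 0
min(|A|, |B|) = min(3, 2) = 2
Overlap = 0 / 2 = 0

0


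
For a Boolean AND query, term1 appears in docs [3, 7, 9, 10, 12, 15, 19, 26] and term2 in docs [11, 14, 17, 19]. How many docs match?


Boolean AND: find intersection of posting lists
term1 docs: [3, 7, 9, 10, 12, 15, 19, 26]
term2 docs: [11, 14, 17, 19]
Intersection: [19]
|intersection| = 1

1


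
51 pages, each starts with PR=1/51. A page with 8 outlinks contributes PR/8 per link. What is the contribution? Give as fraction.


Initial PR = 1/51 = 1/51
Outlinks = 8
Contribution per link = PR / outlinks
= 1/51 / 8
= 1/408

1/408


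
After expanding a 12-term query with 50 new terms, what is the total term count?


Original terms: 12
Expansion terms: 50
Total = 12 + 50 = 62

62


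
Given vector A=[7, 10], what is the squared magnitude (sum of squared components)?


|A|^2 = sum of squared components
A[0]^2 = 7^2 = 49
A[1]^2 = 10^2 = 100
Sum = 49 + 100 = 149

149


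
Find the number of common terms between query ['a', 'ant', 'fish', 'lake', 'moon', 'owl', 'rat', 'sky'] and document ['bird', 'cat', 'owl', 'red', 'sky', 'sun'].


Query terms: ['a', 'ant', 'fish', 'lake', 'moon', 'owl', 'rat', 'sky']
Document terms: ['bird', 'cat', 'owl', 'red', 'sky', 'sun']
Common terms: ['owl', 'sky']
Overlap count = 2

2


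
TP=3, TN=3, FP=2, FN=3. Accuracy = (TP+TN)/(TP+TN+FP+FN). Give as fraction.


Accuracy = (TP + TN) / (TP + TN + FP + FN)
TP + TN = 3 + 3 = 6
Total = 3 + 3 + 2 + 3 = 11
Accuracy = 6 / 11 = 6/11

6/11


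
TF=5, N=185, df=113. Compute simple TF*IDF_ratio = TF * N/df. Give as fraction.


TF * (N/df)
= 5 * (185/113)
= 5 * 185/113
= 925/113

925/113


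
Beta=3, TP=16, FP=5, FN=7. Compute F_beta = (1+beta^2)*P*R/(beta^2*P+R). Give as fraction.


P = TP/(TP+FP) = 16/21 = 16/21
R = TP/(TP+FN) = 16/23 = 16/23
beta^2 = 3^2 = 9
(1 + beta^2) = 10
Numerator = (1+beta^2)*P*R = 2560/483
Denominator = beta^2*P + R = 48/7 + 16/23 = 1216/161
F_beta = 40/57

40/57


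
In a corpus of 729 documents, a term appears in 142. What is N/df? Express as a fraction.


IDF ratio = N / df
= 729 / 142
= 729/142

729/142


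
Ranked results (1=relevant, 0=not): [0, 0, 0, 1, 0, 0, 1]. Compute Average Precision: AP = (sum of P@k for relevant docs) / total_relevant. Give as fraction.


Computing P@k for each relevant position:
Position 1: not relevant
Position 2: not relevant
Position 3: not relevant
Position 4: relevant, P@4 = 1/4 = 1/4
Position 5: not relevant
Position 6: not relevant
Position 7: relevant, P@7 = 2/7 = 2/7
Sum of P@k = 1/4 + 2/7 = 15/28
AP = 15/28 / 2 = 15/56

15/56


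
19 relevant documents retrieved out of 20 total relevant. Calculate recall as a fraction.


Recall = retrieved_relevant / total_relevant
= 19 / 20
= 19 / (19 + 1)
= 19/20

19/20


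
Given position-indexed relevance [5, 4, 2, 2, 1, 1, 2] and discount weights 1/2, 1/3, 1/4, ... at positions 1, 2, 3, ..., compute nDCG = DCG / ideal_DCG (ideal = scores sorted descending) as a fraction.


Position discount weights w_i = 1/(i+1) for i=1..7:
Weights = [1/2, 1/3, 1/4, 1/5, 1/6, 1/7, 1/8]
Actual relevance: [5, 4, 2, 2, 1, 1, 2]
DCG = 5/2 + 4/3 + 2/4 + 2/5 + 1/6 + 1/7 + 2/8 = 741/140
Ideal relevance (sorted desc): [5, 4, 2, 2, 2, 1, 1]
Ideal DCG = 5/2 + 4/3 + 2/4 + 2/5 + 2/6 + 1/7 + 1/8 = 4481/840
nDCG = DCG / ideal_DCG = 741/140 / 4481/840 = 4446/4481

4446/4481


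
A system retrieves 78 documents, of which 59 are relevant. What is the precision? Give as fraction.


Precision = relevant_retrieved / total_retrieved
= 59 / 78
= 59 / (59 + 19)
= 59/78

59/78


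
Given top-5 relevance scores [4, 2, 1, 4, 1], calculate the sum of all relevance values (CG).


Cumulative Gain = sum of relevance scores
Position 1: rel=4, running sum=4
Position 2: rel=2, running sum=6
Position 3: rel=1, running sum=7
Position 4: rel=4, running sum=11
Position 5: rel=1, running sum=12
CG = 12

12


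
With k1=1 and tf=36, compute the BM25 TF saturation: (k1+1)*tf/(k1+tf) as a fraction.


BM25 TF component = (k1+1)*tf / (k1+tf)
k1 = 1, tf = 36
Numerator = (1+1)*36 = 72
Denominator = 1 + 36 = 37
= 72/37 = 72/37

72/37


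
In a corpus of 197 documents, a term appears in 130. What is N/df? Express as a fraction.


IDF ratio = N / df
= 197 / 130
= 197/130

197/130


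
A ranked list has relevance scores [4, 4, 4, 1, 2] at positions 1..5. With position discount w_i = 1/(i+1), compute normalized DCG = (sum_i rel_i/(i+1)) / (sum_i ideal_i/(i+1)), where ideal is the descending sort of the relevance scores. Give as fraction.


Position discount weights w_i = 1/(i+1) for i=1..5:
Weights = [1/2, 1/3, 1/4, 1/5, 1/6]
Actual relevance: [4, 4, 4, 1, 2]
DCG = 4/2 + 4/3 + 4/4 + 1/5 + 2/6 = 73/15
Ideal relevance (sorted desc): [4, 4, 4, 2, 1]
Ideal DCG = 4/2 + 4/3 + 4/4 + 2/5 + 1/6 = 49/10
nDCG = DCG / ideal_DCG = 73/15 / 49/10 = 146/147

146/147


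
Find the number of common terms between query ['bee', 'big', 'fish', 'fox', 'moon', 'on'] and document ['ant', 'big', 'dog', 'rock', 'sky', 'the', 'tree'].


Query terms: ['bee', 'big', 'fish', 'fox', 'moon', 'on']
Document terms: ['ant', 'big', 'dog', 'rock', 'sky', 'the', 'tree']
Common terms: ['big']
Overlap count = 1

1


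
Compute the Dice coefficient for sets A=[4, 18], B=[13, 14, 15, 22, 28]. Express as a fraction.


A intersect B = []
|A intersect B| = 0
|A| = 2, |B| = 5
Dice = 2*0 / (2+5)
= 0 / 7 = 0

0


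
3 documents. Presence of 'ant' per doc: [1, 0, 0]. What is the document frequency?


Checking each document for 'ant':
Doc 1: present
Doc 2: absent
Doc 3: absent
df = sum of presences = 1 + 0 + 0 = 1

1


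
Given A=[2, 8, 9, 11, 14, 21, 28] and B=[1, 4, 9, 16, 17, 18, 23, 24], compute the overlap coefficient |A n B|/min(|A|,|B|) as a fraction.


A intersect B = [9]
|A intersect B| = 1
min(|A|, |B|) = min(7, 8) = 7
Overlap = 1 / 7 = 1/7

1/7


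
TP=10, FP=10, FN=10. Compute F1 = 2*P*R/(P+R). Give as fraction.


F1 = 2 * P * R / (P + R)
P = TP/(TP+FP) = 10/20 = 1/2
R = TP/(TP+FN) = 10/20 = 1/2
2 * P * R = 2 * 1/2 * 1/2 = 1/2
P + R = 1/2 + 1/2 = 1
F1 = 1/2 / 1 = 1/2

1/2


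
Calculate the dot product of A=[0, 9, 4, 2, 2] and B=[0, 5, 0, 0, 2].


Dot product = sum of element-wise products
A[0]*B[0] = 0*0 = 0
A[1]*B[1] = 9*5 = 45
A[2]*B[2] = 4*0 = 0
A[3]*B[3] = 2*0 = 0
A[4]*B[4] = 2*2 = 4
Sum = 0 + 45 + 0 + 0 + 4 = 49

49


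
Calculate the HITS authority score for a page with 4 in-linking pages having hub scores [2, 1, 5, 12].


Authority = sum of hub scores of in-linkers
In-link 1: hub score = 2
In-link 2: hub score = 1
In-link 3: hub score = 5
In-link 4: hub score = 12
Authority = 2 + 1 + 5 + 12 = 20

20


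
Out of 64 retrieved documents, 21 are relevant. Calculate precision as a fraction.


Precision = relevant_retrieved / total_retrieved
= 21 / 64
= 21 / (21 + 43)
= 21/64

21/64


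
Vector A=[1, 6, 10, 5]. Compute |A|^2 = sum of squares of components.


|A|^2 = sum of squared components
A[0]^2 = 1^2 = 1
A[1]^2 = 6^2 = 36
A[2]^2 = 10^2 = 100
A[3]^2 = 5^2 = 25
Sum = 1 + 36 + 100 + 25 = 162

162


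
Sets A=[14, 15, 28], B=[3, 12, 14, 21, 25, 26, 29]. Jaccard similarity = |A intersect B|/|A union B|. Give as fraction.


A intersect B = [14]
|A intersect B| = 1
A union B = [3, 12, 14, 15, 21, 25, 26, 28, 29]
|A union B| = 9
Jaccard = 1/9 = 1/9

1/9


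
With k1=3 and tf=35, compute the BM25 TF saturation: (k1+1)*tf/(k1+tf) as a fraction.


BM25 TF component = (k1+1)*tf / (k1+tf)
k1 = 3, tf = 35
Numerator = (3+1)*35 = 140
Denominator = 3 + 35 = 38
= 140/38 = 70/19

70/19


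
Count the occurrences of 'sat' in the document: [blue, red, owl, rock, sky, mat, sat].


Document has 7 words
Scanning for 'sat':
Found at positions: [6]
Count = 1

1


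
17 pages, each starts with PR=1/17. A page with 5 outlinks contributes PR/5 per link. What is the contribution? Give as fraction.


Initial PR = 1/17 = 1/17
Outlinks = 5
Contribution per link = PR / outlinks
= 1/17 / 5
= 1/85

1/85


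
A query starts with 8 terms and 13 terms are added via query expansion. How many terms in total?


Original terms: 8
Expansion terms: 13
Total = 8 + 13 = 21

21


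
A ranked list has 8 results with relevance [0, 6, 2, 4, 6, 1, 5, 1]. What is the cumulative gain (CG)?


Cumulative Gain = sum of relevance scores
Position 1: rel=0, running sum=0
Position 2: rel=6, running sum=6
Position 3: rel=2, running sum=8
Position 4: rel=4, running sum=12
Position 5: rel=6, running sum=18
Position 6: rel=1, running sum=19
Position 7: rel=5, running sum=24
Position 8: rel=1, running sum=25
CG = 25

25


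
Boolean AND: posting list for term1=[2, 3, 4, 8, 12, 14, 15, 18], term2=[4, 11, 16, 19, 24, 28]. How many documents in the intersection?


Boolean AND: find intersection of posting lists
term1 docs: [2, 3, 4, 8, 12, 14, 15, 18]
term2 docs: [4, 11, 16, 19, 24, 28]
Intersection: [4]
|intersection| = 1

1


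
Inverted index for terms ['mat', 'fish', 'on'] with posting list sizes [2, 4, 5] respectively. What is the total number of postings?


Summing posting list sizes:
'mat': 2 postings
'fish': 4 postings
'on': 5 postings
Total = 2 + 4 + 5 = 11

11


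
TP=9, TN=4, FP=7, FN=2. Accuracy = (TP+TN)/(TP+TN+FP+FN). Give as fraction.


Accuracy = (TP + TN) / (TP + TN + FP + FN)
TP + TN = 9 + 4 = 13
Total = 9 + 4 + 7 + 2 = 22
Accuracy = 13 / 22 = 13/22

13/22


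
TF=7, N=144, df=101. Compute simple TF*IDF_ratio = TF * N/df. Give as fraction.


TF * (N/df)
= 7 * (144/101)
= 7 * 144/101
= 1008/101

1008/101


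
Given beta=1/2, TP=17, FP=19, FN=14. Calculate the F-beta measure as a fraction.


P = TP/(TP+FP) = 17/36 = 17/36
R = TP/(TP+FN) = 17/31 = 17/31
beta^2 = 1/2^2 = 1/4
(1 + beta^2) = 5/4
Numerator = (1+beta^2)*P*R = 1445/4464
Denominator = beta^2*P + R = 17/144 + 17/31 = 2975/4464
F_beta = 17/35

17/35


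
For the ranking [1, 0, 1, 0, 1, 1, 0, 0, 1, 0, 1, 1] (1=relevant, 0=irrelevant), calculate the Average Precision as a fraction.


Computing P@k for each relevant position:
Position 1: relevant, P@1 = 1/1 = 1
Position 2: not relevant
Position 3: relevant, P@3 = 2/3 = 2/3
Position 4: not relevant
Position 5: relevant, P@5 = 3/5 = 3/5
Position 6: relevant, P@6 = 4/6 = 2/3
Position 7: not relevant
Position 8: not relevant
Position 9: relevant, P@9 = 5/9 = 5/9
Position 10: not relevant
Position 11: relevant, P@11 = 6/11 = 6/11
Position 12: relevant, P@12 = 7/12 = 7/12
Sum of P@k = 1 + 2/3 + 3/5 + 2/3 + 5/9 + 6/11 + 7/12 = 9143/1980
AP = 9143/1980 / 7 = 9143/13860

9143/13860


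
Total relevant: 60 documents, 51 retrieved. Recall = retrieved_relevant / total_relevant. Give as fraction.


Recall = retrieved_relevant / total_relevant
= 51 / 60
= 51 / (51 + 9)
= 17/20

17/20


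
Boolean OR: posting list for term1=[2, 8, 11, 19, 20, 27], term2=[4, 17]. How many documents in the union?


Boolean OR: find union of posting lists
term1 docs: [2, 8, 11, 19, 20, 27]
term2 docs: [4, 17]
Union: [2, 4, 8, 11, 17, 19, 20, 27]
|union| = 8

8


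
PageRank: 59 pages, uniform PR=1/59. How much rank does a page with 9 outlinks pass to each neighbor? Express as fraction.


Initial PR = 1/59 = 1/59
Outlinks = 9
Contribution per link = PR / outlinks
= 1/59 / 9
= 1/531

1/531


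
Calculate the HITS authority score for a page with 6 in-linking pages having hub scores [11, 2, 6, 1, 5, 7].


Authority = sum of hub scores of in-linkers
In-link 1: hub score = 11
In-link 2: hub score = 2
In-link 3: hub score = 6
In-link 4: hub score = 1
In-link 5: hub score = 5
In-link 6: hub score = 7
Authority = 11 + 2 + 6 + 1 + 5 + 7 = 32

32


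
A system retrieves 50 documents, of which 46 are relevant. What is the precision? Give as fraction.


Precision = relevant_retrieved / total_retrieved
= 46 / 50
= 46 / (46 + 4)
= 23/25

23/25


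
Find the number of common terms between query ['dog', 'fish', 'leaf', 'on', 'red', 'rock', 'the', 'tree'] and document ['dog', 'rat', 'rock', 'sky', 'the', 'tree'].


Query terms: ['dog', 'fish', 'leaf', 'on', 'red', 'rock', 'the', 'tree']
Document terms: ['dog', 'rat', 'rock', 'sky', 'the', 'tree']
Common terms: ['dog', 'rock', 'the', 'tree']
Overlap count = 4

4


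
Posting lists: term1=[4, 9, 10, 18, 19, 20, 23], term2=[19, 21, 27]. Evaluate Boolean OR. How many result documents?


Boolean OR: find union of posting lists
term1 docs: [4, 9, 10, 18, 19, 20, 23]
term2 docs: [19, 21, 27]
Union: [4, 9, 10, 18, 19, 20, 21, 23, 27]
|union| = 9

9


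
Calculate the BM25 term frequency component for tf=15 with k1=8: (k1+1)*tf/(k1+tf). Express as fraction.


BM25 TF component = (k1+1)*tf / (k1+tf)
k1 = 8, tf = 15
Numerator = (8+1)*15 = 135
Denominator = 8 + 15 = 23
= 135/23 = 135/23

135/23


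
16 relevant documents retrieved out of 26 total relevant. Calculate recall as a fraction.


Recall = retrieved_relevant / total_relevant
= 16 / 26
= 16 / (16 + 10)
= 8/13

8/13


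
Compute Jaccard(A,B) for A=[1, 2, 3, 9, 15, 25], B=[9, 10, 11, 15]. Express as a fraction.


A intersect B = [9, 15]
|A intersect B| = 2
A union B = [1, 2, 3, 9, 10, 11, 15, 25]
|A union B| = 8
Jaccard = 2/8 = 1/4

1/4


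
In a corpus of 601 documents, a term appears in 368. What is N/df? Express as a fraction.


IDF ratio = N / df
= 601 / 368
= 601/368

601/368


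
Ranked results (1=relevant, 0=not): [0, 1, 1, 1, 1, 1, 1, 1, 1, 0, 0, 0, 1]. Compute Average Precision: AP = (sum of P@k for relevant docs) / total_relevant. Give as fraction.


Computing P@k for each relevant position:
Position 1: not relevant
Position 2: relevant, P@2 = 1/2 = 1/2
Position 3: relevant, P@3 = 2/3 = 2/3
Position 4: relevant, P@4 = 3/4 = 3/4
Position 5: relevant, P@5 = 4/5 = 4/5
Position 6: relevant, P@6 = 5/6 = 5/6
Position 7: relevant, P@7 = 6/7 = 6/7
Position 8: relevant, P@8 = 7/8 = 7/8
Position 9: relevant, P@9 = 8/9 = 8/9
Position 10: not relevant
Position 11: not relevant
Position 12: not relevant
Position 13: relevant, P@13 = 9/13 = 9/13
Sum of P@k = 1/2 + 2/3 + 3/4 + 4/5 + 5/6 + 6/7 + 7/8 + 8/9 + 9/13 = 224843/32760
AP = 224843/32760 / 9 = 224843/294840

224843/294840


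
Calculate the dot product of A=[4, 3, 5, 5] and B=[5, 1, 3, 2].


Dot product = sum of element-wise products
A[0]*B[0] = 4*5 = 20
A[1]*B[1] = 3*1 = 3
A[2]*B[2] = 5*3 = 15
A[3]*B[3] = 5*2 = 10
Sum = 20 + 3 + 15 + 10 = 48

48


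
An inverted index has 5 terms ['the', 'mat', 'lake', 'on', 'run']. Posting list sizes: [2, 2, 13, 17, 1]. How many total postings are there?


Summing posting list sizes:
'the': 2 postings
'mat': 2 postings
'lake': 13 postings
'on': 17 postings
'run': 1 postings
Total = 2 + 2 + 13 + 17 + 1 = 35

35


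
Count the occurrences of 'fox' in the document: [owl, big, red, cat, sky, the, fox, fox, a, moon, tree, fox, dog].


Document has 13 words
Scanning for 'fox':
Found at positions: [6, 7, 11]
Count = 3

3


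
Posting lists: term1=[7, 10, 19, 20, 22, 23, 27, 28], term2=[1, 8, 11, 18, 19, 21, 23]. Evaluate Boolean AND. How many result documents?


Boolean AND: find intersection of posting lists
term1 docs: [7, 10, 19, 20, 22, 23, 27, 28]
term2 docs: [1, 8, 11, 18, 19, 21, 23]
Intersection: [19, 23]
|intersection| = 2

2


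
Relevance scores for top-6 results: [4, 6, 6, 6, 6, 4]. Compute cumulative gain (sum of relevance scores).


Cumulative Gain = sum of relevance scores
Position 1: rel=4, running sum=4
Position 2: rel=6, running sum=10
Position 3: rel=6, running sum=16
Position 4: rel=6, running sum=22
Position 5: rel=6, running sum=28
Position 6: rel=4, running sum=32
CG = 32

32


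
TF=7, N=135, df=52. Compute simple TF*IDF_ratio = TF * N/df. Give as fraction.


TF * (N/df)
= 7 * (135/52)
= 7 * 135/52
= 945/52

945/52


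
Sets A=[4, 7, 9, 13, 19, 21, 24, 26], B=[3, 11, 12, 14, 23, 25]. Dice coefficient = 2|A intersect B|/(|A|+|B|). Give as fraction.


A intersect B = []
|A intersect B| = 0
|A| = 8, |B| = 6
Dice = 2*0 / (8+6)
= 0 / 14 = 0

0


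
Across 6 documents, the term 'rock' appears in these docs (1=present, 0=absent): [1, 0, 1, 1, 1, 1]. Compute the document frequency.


Checking each document for 'rock':
Doc 1: present
Doc 2: absent
Doc 3: present
Doc 4: present
Doc 5: present
Doc 6: present
df = sum of presences = 1 + 0 + 1 + 1 + 1 + 1 = 5

5


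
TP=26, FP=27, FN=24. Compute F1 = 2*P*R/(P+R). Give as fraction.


F1 = 2 * P * R / (P + R)
P = TP/(TP+FP) = 26/53 = 26/53
R = TP/(TP+FN) = 26/50 = 13/25
2 * P * R = 2 * 26/53 * 13/25 = 676/1325
P + R = 26/53 + 13/25 = 1339/1325
F1 = 676/1325 / 1339/1325 = 52/103

52/103


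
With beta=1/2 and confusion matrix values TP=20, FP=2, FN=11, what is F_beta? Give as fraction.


P = TP/(TP+FP) = 20/22 = 10/11
R = TP/(TP+FN) = 20/31 = 20/31
beta^2 = 1/2^2 = 1/4
(1 + beta^2) = 5/4
Numerator = (1+beta^2)*P*R = 250/341
Denominator = beta^2*P + R = 5/22 + 20/31 = 595/682
F_beta = 100/119

100/119


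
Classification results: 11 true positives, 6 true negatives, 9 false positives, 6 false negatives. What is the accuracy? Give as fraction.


Accuracy = (TP + TN) / (TP + TN + FP + FN)
TP + TN = 11 + 6 = 17
Total = 11 + 6 + 9 + 6 = 32
Accuracy = 17 / 32 = 17/32

17/32


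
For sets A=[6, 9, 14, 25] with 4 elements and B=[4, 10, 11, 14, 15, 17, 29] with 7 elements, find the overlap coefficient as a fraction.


A intersect B = [14]
|A intersect B| = 1
min(|A|, |B|) = min(4, 7) = 4
Overlap = 1 / 4 = 1/4

1/4


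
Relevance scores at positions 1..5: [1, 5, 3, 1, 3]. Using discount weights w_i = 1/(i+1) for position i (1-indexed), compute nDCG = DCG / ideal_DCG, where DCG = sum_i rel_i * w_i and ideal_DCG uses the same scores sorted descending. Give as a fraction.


Position discount weights w_i = 1/(i+1) for i=1..5:
Weights = [1/2, 1/3, 1/4, 1/5, 1/6]
Actual relevance: [1, 5, 3, 1, 3]
DCG = 1/2 + 5/3 + 3/4 + 1/5 + 3/6 = 217/60
Ideal relevance (sorted desc): [5, 3, 3, 1, 1]
Ideal DCG = 5/2 + 3/3 + 3/4 + 1/5 + 1/6 = 277/60
nDCG = DCG / ideal_DCG = 217/60 / 277/60 = 217/277

217/277
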